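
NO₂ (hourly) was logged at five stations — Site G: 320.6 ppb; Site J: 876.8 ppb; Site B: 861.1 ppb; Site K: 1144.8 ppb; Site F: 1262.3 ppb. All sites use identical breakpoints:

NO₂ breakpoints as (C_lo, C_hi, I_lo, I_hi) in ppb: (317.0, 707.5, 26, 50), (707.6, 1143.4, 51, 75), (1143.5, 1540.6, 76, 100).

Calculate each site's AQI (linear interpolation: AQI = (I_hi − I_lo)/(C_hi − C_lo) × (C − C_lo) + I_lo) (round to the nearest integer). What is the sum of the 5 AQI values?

304

Site G: 320.6 lies in 317.0–707.5, so I_lo=26, I_hi=50, C_lo=317.0, C_hi=707.5.
(50−26)/(707.5−317.0) × (320.6−317.0) + 26 = 24/390.5 × 3.6 + 26 ≈ 26.22 → 26.
Site J: 876.8 ∈ [707.6, 1143.4] ↔ index [51, 75].
51 + (876.8−707.6)·(75−51)/(1143.4−707.6) = 51 + 169.2·24/435.8 ≈ 60.32, so AQI = 60.
Site B: 861.1 lies in 707.6–1143.4, so I_lo=51, I_hi=75, C_lo=707.6, C_hi=1143.4.
(75−51)/(1143.4−707.6) × (861.1−707.6) + 51 = 24/435.8 × 153.5 + 51 ≈ 59.45 → 59.
Site K: row 1143.5–1540.6 (AQI 76–100). (100−76)·(1144.8−1143.5)/(1540.6−1143.5) + 76 = 24·1.3/397.1 + 76 ≈ 76.08 → 76.
Site F: row 1143.5–1540.6 (AQI 76–100). (100−76)·(1262.3−1143.5)/(1540.6−1143.5) + 76 = 24·118.8/397.1 + 76 ≈ 83.18 → 83.
AQIs: Site G=26, Site J=60, Site B=59, Site K=76, Site F=83. Sum = 26 + 60 + 59 + 76 + 83 = 304.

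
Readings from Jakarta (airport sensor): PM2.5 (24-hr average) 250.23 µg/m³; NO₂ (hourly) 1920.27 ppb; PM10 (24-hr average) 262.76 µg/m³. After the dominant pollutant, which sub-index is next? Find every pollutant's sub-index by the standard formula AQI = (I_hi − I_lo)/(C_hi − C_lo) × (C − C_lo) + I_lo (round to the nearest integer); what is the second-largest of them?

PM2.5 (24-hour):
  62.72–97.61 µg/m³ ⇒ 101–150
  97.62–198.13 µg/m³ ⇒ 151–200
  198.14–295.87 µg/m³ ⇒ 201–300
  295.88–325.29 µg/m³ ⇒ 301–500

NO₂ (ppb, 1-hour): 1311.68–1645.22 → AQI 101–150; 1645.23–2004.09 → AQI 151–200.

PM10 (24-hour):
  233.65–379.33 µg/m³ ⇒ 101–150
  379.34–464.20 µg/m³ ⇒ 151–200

189

PM2.5: 250.23 lies in 198.14–295.87, so I_lo=201, I_hi=300, C_lo=198.14, C_hi=295.87.
(300−201)/(295.87−198.14) × (250.23−198.14) + 201 = 99/97.73 × 52.09 + 201 ≈ 253.77 → 254.
NO₂: 1920.27 lies in 1645.23–2004.09, so I_lo=151, I_hi=200, C_lo=1645.23, C_hi=2004.09.
(200−151)/(2004.09−1645.23) × (1920.27−1645.23) + 151 = 49/358.86 × 275.04 + 151 ≈ 188.55 → 189.
PM10: row 233.65–379.33 (AQI 101–150). (150−101)·(262.76−233.65)/(379.33−233.65) + 101 = 49·29.11/145.68 + 101 ≈ 110.79 → 111.
Sub-indices: PM2.5→254, NO₂→189, PM10→111. Ranked high→low: 254, 189, 111. Second-highest sub-index = 189.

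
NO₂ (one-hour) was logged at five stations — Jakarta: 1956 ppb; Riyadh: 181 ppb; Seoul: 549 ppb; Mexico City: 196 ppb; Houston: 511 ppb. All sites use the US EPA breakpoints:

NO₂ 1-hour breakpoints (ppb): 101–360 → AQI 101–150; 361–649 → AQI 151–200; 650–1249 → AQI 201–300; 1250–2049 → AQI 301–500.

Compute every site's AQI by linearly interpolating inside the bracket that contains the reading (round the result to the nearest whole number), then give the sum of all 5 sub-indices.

Jakarta: 1956 ∈ [1250, 2049] ↔ index [301, 500].
301 + (1956−1250)·(500−301)/(2049−1250) = 301 + 706·199/799 ≈ 476.84, so AQI = 477.
Riyadh: 181 ∈ [101, 360] ↔ index [101, 150].
101 + (181−101)·(150−101)/(360−101) = 101 + 80·49/259 ≈ 116.14, so AQI = 116.
Seoul 549: bracket 361–649 → index 151–200; slope 49/288, offset 188.
AQI = 151 + 49/288·188 ≈ 182.99 ⇒ 183.
Mexico City: 196 ∈ [101, 360] ↔ index [101, 150].
101 + (196−101)·(150−101)/(360−101) = 101 + 95·49/259 ≈ 118.97, so AQI = 119.
Houston: 511 lies in 361–649, so I_lo=151, I_hi=200, C_lo=361, C_hi=649.
(200−151)/(649−361) × (511−361) + 151 = 49/288 × 150 + 151 ≈ 176.52 → 177.
AQIs: Jakarta=477, Riyadh=116, Seoul=183, Mexico City=119, Houston=177. Sum = 477 + 116 + 183 + 119 + 177 = 1072.

1072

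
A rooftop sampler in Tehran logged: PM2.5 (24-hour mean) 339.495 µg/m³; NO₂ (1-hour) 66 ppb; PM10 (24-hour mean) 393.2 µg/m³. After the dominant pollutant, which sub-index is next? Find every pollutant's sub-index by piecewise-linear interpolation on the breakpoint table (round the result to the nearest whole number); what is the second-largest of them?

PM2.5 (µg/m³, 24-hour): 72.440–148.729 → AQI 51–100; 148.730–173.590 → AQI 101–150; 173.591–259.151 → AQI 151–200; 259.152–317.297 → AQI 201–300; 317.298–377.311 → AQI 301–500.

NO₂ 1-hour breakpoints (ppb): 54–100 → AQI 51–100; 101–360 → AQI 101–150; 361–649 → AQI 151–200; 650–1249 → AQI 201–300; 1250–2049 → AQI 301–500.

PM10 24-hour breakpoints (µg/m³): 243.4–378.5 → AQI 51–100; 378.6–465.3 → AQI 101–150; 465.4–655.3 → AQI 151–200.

109

PM2.5: 339.495 ∈ [317.298, 377.311] ↔ index [301, 500].
301 + (339.495−317.298)·(500−301)/(377.311−317.298) = 301 + 22.197·199/60.013 ≈ 374.60, so AQI = 375.
NO₂: 66 lies in 54–100, so I_lo=51, I_hi=100, C_lo=54, C_hi=100.
(100−51)/(100−54) × (66−54) + 51 = 49/46 × 12 + 51 ≈ 63.78 → 64.
PM10: 393.2 lies in 378.6–465.3, so I_lo=101, I_hi=150, C_lo=378.6, C_hi=465.3.
(150−101)/(465.3−378.6) × (393.2−378.6) + 101 = 49/86.7 × 14.6 + 101 ≈ 109.25 → 109.
Sub-indices: PM2.5→375, NO₂→64, PM10→109. Ranked high→low: 375, 109, 64. Second-highest sub-index = 109.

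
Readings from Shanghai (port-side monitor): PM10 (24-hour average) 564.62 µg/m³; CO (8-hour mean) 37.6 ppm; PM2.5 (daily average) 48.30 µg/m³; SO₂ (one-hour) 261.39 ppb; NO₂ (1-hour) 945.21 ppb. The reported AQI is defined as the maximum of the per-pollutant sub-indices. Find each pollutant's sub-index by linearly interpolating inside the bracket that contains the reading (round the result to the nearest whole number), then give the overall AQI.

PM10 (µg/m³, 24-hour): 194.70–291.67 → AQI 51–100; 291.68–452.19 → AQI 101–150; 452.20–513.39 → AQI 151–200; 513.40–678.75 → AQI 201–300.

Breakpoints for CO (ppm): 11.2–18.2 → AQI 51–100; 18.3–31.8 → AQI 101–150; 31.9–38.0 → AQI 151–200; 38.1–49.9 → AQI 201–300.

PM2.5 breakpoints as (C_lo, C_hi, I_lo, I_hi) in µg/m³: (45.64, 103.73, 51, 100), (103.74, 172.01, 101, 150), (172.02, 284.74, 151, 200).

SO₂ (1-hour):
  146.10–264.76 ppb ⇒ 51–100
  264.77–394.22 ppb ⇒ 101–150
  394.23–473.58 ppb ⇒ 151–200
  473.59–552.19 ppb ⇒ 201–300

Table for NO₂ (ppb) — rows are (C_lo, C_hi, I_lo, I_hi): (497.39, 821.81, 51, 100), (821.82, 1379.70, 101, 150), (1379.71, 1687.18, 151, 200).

232

PM10: 564.62 lies in 513.40–678.75, so I_lo=201, I_hi=300, C_lo=513.40, C_hi=678.75.
(300−201)/(678.75−513.40) × (564.62−513.40) + 201 = 99/165.35 × 51.22 + 201 ≈ 231.67 → 232.
CO: 37.6 lies in 31.9–38.0, so I_lo=151, I_hi=200, C_lo=31.9, C_hi=38.0.
(200−151)/(38.0−31.9) × (37.6−31.9) + 151 = 49/6.1 × 5.7 + 151 ≈ 196.79 → 197.
PM2.5 48.30: bracket 45.64–103.73 → index 51–100; slope 49/58.09, offset 2.66.
AQI = 51 + 49/58.09·2.66 ≈ 53.24 ⇒ 53.
SO₂: 261.39 ∈ [146.10, 264.76] ↔ index [51, 100].
51 + (261.39−146.10)·(100−51)/(264.76−146.10) = 51 + 115.29·49/118.66 ≈ 98.61, so AQI = 99.
NO₂: row 821.82–1379.70 (AQI 101–150). (150−101)·(945.21−821.82)/(1379.70−821.82) + 101 = 49·123.39/557.88 + 101 ≈ 111.84 → 112.
Sub-indices: PM10→232, CO→197, PM2.5→53, SO₂→99, NO₂→112. Overall AQI = max = 232; dominant pollutant is PM10.
AQI 232: Very Unhealthy.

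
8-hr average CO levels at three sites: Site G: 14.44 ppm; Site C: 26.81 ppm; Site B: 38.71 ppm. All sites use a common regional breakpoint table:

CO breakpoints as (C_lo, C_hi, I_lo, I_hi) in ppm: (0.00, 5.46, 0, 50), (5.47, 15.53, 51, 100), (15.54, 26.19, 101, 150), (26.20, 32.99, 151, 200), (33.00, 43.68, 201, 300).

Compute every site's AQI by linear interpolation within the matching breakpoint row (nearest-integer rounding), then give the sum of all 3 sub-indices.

504

Site G: 14.44 ∈ [5.47, 15.53] ↔ index [51, 100].
51 + (14.44−5.47)·(100−51)/(15.53−5.47) = 51 + 8.97·49/10.06 ≈ 94.69, so AQI = 95.
Site C: 26.81 ∈ [26.20, 32.99] ↔ index [151, 200].
151 + (26.81−26.20)·(200−151)/(32.99−26.20) = 151 + 0.61·49/6.79 ≈ 155.40, so AQI = 155.
Site B 38.71: bracket 33.00–43.68 → index 201–300; slope 99/10.68, offset 5.71.
AQI = 201 + 99/10.68·5.71 ≈ 253.93 ⇒ 254.
AQIs: Site G=95, Site C=155, Site B=254. Sum = 95 + 155 + 254 = 504.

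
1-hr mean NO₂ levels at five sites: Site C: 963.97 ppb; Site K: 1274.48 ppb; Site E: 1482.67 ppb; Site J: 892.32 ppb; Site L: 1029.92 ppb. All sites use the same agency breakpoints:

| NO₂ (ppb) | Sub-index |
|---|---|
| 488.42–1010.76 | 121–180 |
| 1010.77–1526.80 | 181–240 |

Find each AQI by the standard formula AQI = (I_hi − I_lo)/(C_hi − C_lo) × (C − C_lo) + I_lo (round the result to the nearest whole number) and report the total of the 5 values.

971

Site C: 963.97 lies in 488.42–1010.76, so I_lo=121, I_hi=180, C_lo=488.42, C_hi=1010.76.
(180−121)/(1010.76−488.42) × (963.97−488.42) + 121 = 59/522.34 × 475.55 + 121 ≈ 174.71 → 175.
Site K 1274.48: bracket 1010.77–1526.80 → index 181–240; slope 59/516.03, offset 263.71.
AQI = 181 + 59/516.03·263.71 ≈ 211.15 ⇒ 211.
Site E: 1482.67 ∈ [1010.77, 1526.80] ↔ index [181, 240].
181 + (1482.67−1010.77)·(240−181)/(1526.80−1010.77) = 181 + 471.90·59/516.03 ≈ 234.95, so AQI = 235.
Site J: row 488.42–1010.76 (AQI 121–180). (180−121)·(892.32−488.42)/(1010.76−488.42) + 121 = 59·403.90/522.34 + 121 ≈ 166.62 → 167.
Site L 1029.92: bracket 1010.77–1526.80 → index 181–240; slope 59/516.03, offset 19.15.
AQI = 181 + 59/516.03·19.15 ≈ 183.19 ⇒ 183.
AQIs: Site C=175, Site K=211, Site E=235, Site J=167, Site L=183. Sum = 175 + 211 + 235 + 167 + 183 = 971.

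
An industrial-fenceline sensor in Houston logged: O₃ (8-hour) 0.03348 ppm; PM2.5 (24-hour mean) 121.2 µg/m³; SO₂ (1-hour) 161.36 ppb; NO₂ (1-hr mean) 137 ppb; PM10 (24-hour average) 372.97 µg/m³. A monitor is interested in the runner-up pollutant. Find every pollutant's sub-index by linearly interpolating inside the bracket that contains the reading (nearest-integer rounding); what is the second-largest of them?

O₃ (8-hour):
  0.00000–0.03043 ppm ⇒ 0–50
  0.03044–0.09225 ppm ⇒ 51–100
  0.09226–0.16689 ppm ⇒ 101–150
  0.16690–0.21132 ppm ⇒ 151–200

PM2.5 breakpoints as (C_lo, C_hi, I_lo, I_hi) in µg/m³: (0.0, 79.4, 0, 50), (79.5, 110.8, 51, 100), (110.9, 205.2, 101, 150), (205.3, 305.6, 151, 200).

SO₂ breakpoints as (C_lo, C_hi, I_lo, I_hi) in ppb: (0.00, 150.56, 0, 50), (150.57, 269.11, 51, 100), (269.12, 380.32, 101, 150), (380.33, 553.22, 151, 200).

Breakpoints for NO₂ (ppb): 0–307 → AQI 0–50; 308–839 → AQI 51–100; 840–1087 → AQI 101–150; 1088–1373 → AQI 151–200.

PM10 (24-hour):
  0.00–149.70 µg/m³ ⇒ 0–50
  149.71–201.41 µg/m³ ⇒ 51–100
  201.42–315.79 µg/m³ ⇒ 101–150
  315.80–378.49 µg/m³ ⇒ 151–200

O₃: row 0.03044–0.09225 (AQI 51–100). (100−51)·(0.03348−0.03044)/(0.09225−0.03044) + 51 = 49·0.00304/0.06181 + 51 ≈ 53.41 → 53.
PM2.5: 121.2 ∈ [110.9, 205.2] ↔ index [101, 150].
101 + (121.2−110.9)·(150−101)/(205.2−110.9) = 101 + 10.3·49/94.3 ≈ 106.35, so AQI = 106.
SO₂: 161.36 ∈ [150.57, 269.11] ↔ index [51, 100].
51 + (161.36−150.57)·(100−51)/(269.11−150.57) = 51 + 10.79·49/118.54 ≈ 55.46, so AQI = 55.
NO₂ 137: bracket 0–307 → index 0–50; slope 50/307, offset 137.
AQI = 0 + 50/307·137 ≈ 22.31 ⇒ 22.
PM10: row 315.80–378.49 (AQI 151–200). (200−151)·(372.97−315.80)/(378.49−315.80) + 151 = 49·57.17/62.69 + 151 ≈ 195.69 → 196.
Sub-indices: O₃→53, PM2.5→106, SO₂→55, NO₂→22, PM10→196. Ranked high→low: 196, 106, 55, 53, 22. Second-highest sub-index = 106.

106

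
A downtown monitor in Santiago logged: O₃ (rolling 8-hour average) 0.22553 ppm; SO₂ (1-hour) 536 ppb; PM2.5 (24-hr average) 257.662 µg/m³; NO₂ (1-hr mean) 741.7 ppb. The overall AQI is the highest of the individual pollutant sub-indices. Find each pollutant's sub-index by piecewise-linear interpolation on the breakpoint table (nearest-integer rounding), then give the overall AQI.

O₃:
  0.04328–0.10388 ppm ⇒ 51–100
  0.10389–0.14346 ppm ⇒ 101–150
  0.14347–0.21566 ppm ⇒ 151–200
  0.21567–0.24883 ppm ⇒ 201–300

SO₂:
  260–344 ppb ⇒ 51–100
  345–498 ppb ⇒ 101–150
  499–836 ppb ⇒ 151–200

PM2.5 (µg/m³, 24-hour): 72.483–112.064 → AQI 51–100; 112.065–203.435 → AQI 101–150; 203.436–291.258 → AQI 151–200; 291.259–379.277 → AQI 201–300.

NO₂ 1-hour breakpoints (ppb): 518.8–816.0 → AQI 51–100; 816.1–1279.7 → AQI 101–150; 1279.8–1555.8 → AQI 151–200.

230

O₃: row 0.21567–0.24883 (AQI 201–300). (300−201)·(0.22553−0.21567)/(0.24883−0.21567) + 201 = 99·0.00986/0.03316 + 201 ≈ 230.44 → 230.
SO₂ 536: bracket 499–836 → index 151–200; slope 49/337, offset 37.
AQI = 151 + 49/337·37 ≈ 156.38 ⇒ 156.
PM2.5: 257.662 ∈ [203.436, 291.258] ↔ index [151, 200].
151 + (257.662−203.436)·(200−151)/(291.258−203.436) = 151 + 54.226·49/87.822 ≈ 181.26, so AQI = 181.
NO₂ 741.7: bracket 518.8–816.0 → index 51–100; slope 49/297.2, offset 222.9.
AQI = 51 + 49/297.2·222.9 ≈ 87.75 ⇒ 88.
Sub-indices: O₃→230, SO₂→156, PM2.5→181, NO₂→88. Overall AQI = max = 230; dominant pollutant is O₃.
AQI 230: Very Unhealthy.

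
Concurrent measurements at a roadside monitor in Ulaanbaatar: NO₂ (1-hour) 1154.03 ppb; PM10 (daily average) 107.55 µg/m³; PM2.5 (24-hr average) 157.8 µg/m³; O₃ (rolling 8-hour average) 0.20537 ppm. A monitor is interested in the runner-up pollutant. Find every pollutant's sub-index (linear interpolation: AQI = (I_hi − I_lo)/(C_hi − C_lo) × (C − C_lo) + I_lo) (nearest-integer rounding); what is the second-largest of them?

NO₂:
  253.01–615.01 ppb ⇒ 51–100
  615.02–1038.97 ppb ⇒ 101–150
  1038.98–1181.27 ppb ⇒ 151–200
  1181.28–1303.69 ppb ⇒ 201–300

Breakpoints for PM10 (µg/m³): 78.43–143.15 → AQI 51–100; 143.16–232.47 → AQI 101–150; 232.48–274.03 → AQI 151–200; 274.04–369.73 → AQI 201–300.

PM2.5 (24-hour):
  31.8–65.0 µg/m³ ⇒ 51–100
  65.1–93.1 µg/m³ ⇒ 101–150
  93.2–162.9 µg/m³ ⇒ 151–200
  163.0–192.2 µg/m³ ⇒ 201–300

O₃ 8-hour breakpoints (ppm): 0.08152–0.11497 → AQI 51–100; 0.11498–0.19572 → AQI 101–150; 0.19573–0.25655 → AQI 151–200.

191

NO₂: row 1038.98–1181.27 (AQI 151–200). (200−151)·(1154.03−1038.98)/(1181.27−1038.98) + 151 = 49·115.05/142.29 + 151 ≈ 190.62 → 191.
PM10: row 78.43–143.15 (AQI 51–100). (100−51)·(107.55−78.43)/(143.15−78.43) + 51 = 49·29.12/64.72 + 51 ≈ 73.05 → 73.
PM2.5: 157.8 ∈ [93.2, 162.9] ↔ index [151, 200].
151 + (157.8−93.2)·(200−151)/(162.9−93.2) = 151 + 64.6·49/69.7 ≈ 196.41, so AQI = 196.
O₃: 0.20537 lies in 0.19573–0.25655, so I_lo=151, I_hi=200, C_lo=0.19573, C_hi=0.25655.
(200−151)/(0.25655−0.19573) × (0.20537−0.19573) + 151 = 49/0.06082 × 0.00964 + 151 ≈ 158.77 → 159.
Sub-indices: NO₂→191, PM10→73, PM2.5→196, O₃→159. Ranked high→low: 196, 191, 159, 73. Second-highest sub-index = 191.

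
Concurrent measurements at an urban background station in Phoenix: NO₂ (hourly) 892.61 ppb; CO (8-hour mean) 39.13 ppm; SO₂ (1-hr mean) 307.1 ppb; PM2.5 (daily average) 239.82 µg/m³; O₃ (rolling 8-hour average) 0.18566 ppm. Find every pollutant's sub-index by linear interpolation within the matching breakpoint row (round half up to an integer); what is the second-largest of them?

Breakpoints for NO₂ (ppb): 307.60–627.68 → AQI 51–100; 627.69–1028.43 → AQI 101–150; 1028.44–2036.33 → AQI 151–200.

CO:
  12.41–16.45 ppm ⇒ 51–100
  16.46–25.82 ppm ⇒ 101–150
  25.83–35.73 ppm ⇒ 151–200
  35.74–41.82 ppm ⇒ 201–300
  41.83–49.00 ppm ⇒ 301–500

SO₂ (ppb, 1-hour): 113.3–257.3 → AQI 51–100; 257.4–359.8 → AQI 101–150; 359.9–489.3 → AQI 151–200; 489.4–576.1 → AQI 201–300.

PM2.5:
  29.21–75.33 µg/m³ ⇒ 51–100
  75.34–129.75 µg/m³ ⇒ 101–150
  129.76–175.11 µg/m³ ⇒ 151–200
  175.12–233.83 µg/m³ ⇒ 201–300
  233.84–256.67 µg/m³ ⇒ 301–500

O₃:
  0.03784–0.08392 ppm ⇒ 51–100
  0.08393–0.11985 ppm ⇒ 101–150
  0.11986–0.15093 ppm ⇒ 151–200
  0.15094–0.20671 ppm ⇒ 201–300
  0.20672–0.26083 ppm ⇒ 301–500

NO₂: row 627.69–1028.43 (AQI 101–150). (150−101)·(892.61−627.69)/(1028.43−627.69) + 101 = 49·264.92/400.74 + 101 ≈ 133.39 → 133.
CO 39.13: bracket 35.74–41.82 → index 201–300; slope 99/6.08, offset 3.39.
AQI = 201 + 99/6.08·3.39 ≈ 256.20 ⇒ 256.
SO₂: 307.1 lies in 257.4–359.8, so I_lo=101, I_hi=150, C_lo=257.4, C_hi=359.8.
(150−101)/(359.8−257.4) × (307.1−257.4) + 101 = 49/102.4 × 49.7 + 101 ≈ 124.78 → 125.
PM2.5: 239.82 lies in 233.84–256.67, so I_lo=301, I_hi=500, C_lo=233.84, C_hi=256.67.
(500−301)/(256.67−233.84) × (239.82−233.84) + 301 = 199/22.83 × 5.98 + 301 ≈ 353.13 → 353.
O₃: 0.18566 ∈ [0.15094, 0.20671] ↔ index [201, 300].
201 + (0.18566−0.15094)·(300−201)/(0.20671−0.15094) = 201 + 0.03472·99/0.05577 ≈ 262.63, so AQI = 263.
Sub-indices: NO₂→133, CO→256, SO₂→125, PM2.5→353, O₃→263. Ranked high→low: 353, 263, 256, 133, 125. Second-highest sub-index = 263.

263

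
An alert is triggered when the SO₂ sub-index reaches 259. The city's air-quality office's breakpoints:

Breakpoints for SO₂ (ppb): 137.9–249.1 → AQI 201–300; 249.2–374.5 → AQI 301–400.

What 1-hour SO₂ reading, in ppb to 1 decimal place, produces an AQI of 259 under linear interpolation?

AQI 259 lies in the 201–300 band, which corresponds to 137.9–249.1 ppb.
C = 137.9 + (259−201)×(249.1−137.9)/(300−201) = 137.9 + 58×111.2/99 ≈ 203.047 ppb → 203.0 ppb to 1 dp.

203.0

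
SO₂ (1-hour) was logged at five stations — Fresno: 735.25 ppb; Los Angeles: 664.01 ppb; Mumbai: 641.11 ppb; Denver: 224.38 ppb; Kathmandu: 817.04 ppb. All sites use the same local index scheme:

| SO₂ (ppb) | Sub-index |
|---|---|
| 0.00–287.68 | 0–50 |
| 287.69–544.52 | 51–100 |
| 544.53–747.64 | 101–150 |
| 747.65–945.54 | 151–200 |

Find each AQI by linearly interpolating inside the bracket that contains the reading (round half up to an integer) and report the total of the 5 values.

Fresno: row 544.53–747.64 (AQI 101–150). (150−101)·(735.25−544.53)/(747.64−544.53) + 101 = 49·190.72/203.11 + 101 ≈ 147.01 → 147.
Los Angeles: 664.01 ∈ [544.53, 747.64] ↔ index [101, 150].
101 + (664.01−544.53)·(150−101)/(747.64−544.53) = 101 + 119.48·49/203.11 ≈ 129.82, so AQI = 130.
Mumbai: row 544.53–747.64 (AQI 101–150). (150−101)·(641.11−544.53)/(747.64−544.53) + 101 = 49·96.58/203.11 + 101 ≈ 124.30 → 124.
Denver: 224.38 ∈ [0.00, 287.68] ↔ index [0, 50].
0 + (224.38−0.00)·(50−0)/(287.68−0.00) = 0 + 224.38·50/287.68 ≈ 39.00, so AQI = 39.
Kathmandu: 817.04 ∈ [747.65, 945.54] ↔ index [151, 200].
151 + (817.04−747.65)·(200−151)/(945.54−747.65) = 151 + 69.39·49/197.89 ≈ 168.18, so AQI = 168.
AQIs: Fresno=147, Los Angeles=130, Mumbai=124, Denver=39, Kathmandu=168. Sum = 147 + 130 + 124 + 39 + 168 = 608.

608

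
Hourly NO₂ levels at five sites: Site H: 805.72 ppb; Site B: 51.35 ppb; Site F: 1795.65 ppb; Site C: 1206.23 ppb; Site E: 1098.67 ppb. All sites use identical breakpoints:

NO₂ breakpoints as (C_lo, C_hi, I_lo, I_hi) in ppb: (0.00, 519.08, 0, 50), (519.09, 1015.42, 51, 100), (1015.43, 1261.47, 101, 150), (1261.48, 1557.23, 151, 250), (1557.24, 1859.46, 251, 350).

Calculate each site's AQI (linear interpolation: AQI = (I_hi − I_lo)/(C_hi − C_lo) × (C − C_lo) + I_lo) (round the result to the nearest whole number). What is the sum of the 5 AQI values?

670

Site H: row 519.09–1015.42 (AQI 51–100). (100−51)·(805.72−519.09)/(1015.42−519.09) + 51 = 49·286.63/496.33 + 51 ≈ 79.30 → 79.
Site B: 51.35 ∈ [0.00, 519.08] ↔ index [0, 50].
0 + (51.35−0.00)·(50−0)/(519.08−0.00) = 0 + 51.35·50/519.08 ≈ 4.95, so AQI = 5.
Site F: 1795.65 ∈ [1557.24, 1859.46] ↔ index [251, 350].
251 + (1795.65−1557.24)·(350−251)/(1859.46−1557.24) = 251 + 238.41·99/302.22 ≈ 329.10, so AQI = 329.
Site C: 1206.23 ∈ [1015.43, 1261.47] ↔ index [101, 150].
101 + (1206.23−1015.43)·(150−101)/(1261.47−1015.43) = 101 + 190.80·49/246.04 ≈ 139.00, so AQI = 139.
Site E: row 1015.43–1261.47 (AQI 101–150). (150−101)·(1098.67−1015.43)/(1261.47−1015.43) + 101 = 49·83.24/246.04 + 101 ≈ 117.58 → 118.
AQIs: Site H=79, Site B=5, Site F=329, Site C=139, Site E=118. Sum = 79 + 5 + 329 + 139 + 118 = 670.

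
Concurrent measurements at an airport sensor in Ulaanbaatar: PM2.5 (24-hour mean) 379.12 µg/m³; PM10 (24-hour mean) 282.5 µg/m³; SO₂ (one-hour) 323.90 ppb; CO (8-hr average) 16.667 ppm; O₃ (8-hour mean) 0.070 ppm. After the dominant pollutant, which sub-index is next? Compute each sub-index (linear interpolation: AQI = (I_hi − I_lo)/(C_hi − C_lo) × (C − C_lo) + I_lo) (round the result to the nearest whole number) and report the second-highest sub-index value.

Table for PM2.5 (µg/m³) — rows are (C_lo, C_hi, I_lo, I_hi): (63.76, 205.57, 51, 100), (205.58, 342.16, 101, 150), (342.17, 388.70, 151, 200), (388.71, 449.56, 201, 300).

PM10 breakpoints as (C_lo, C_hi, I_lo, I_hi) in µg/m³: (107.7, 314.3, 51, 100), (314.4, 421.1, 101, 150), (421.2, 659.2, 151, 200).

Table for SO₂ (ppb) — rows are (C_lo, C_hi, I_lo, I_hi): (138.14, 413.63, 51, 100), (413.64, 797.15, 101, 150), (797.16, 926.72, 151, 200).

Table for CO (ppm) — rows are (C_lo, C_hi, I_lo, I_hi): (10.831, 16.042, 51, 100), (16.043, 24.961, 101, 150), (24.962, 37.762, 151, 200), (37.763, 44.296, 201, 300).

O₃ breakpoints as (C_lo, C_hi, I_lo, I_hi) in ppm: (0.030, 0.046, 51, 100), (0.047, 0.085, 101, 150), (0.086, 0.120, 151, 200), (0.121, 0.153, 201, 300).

131

PM2.5: 379.12 lies in 342.17–388.70, so I_lo=151, I_hi=200, C_lo=342.17, C_hi=388.70.
(200−151)/(388.70−342.17) × (379.12−342.17) + 151 = 49/46.53 × 36.95 + 151 ≈ 189.91 → 190.
PM10: 282.5 lies in 107.7–314.3, so I_lo=51, I_hi=100, C_lo=107.7, C_hi=314.3.
(100−51)/(314.3−107.7) × (282.5−107.7) + 51 = 49/206.6 × 174.8 + 51 ≈ 92.46 → 92.
SO₂: row 138.14–413.63 (AQI 51–100). (100−51)·(323.90−138.14)/(413.63−138.14) + 51 = 49·185.76/275.49 + 51 ≈ 84.04 → 84.
CO 16.667: bracket 16.043–24.961 → index 101–150; slope 49/8.918, offset 0.624.
AQI = 101 + 49/8.918·0.624 ≈ 104.43 ⇒ 104.
O₃: row 0.047–0.085 (AQI 101–150). (150−101)·(0.070−0.047)/(0.085−0.047) + 101 = 49·0.023/0.038 + 101 ≈ 130.66 → 131.
Sub-indices: PM2.5→190, PM10→92, SO₂→84, CO→104, O₃→131. Ranked high→low: 190, 131, 104, 92, 84. Second-highest sub-index = 131.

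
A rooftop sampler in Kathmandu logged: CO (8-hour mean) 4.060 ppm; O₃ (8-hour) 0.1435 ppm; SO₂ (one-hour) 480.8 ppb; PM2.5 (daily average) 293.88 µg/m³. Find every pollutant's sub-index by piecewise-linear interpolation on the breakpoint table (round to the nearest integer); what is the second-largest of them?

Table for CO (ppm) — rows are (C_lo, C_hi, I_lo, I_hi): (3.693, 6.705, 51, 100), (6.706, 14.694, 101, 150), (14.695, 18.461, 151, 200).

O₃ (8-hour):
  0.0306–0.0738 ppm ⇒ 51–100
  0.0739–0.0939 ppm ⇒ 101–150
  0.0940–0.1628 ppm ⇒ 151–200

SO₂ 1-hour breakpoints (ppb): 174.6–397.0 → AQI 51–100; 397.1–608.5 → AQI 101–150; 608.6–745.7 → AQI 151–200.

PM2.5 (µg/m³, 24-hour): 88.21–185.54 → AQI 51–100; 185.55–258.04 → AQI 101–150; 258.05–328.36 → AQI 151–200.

176

CO: row 3.693–6.705 (AQI 51–100). (100−51)·(4.060−3.693)/(6.705−3.693) + 51 = 49·0.367/3.012 + 51 ≈ 56.97 → 57.
O₃: row 0.0940–0.1628 (AQI 151–200). (200−151)·(0.1435−0.0940)/(0.1628−0.0940) + 151 = 49·0.0495/0.0688 + 151 ≈ 186.25 → 186.
SO₂: 480.8 ∈ [397.1, 608.5] ↔ index [101, 150].
101 + (480.8−397.1)·(150−101)/(608.5−397.1) = 101 + 83.7·49/211.4 ≈ 120.40, so AQI = 120.
PM2.5: 293.88 ∈ [258.05, 328.36] ↔ index [151, 200].
151 + (293.88−258.05)·(200−151)/(328.36−258.05) = 151 + 35.83·49/70.31 ≈ 175.97, so AQI = 176.
Sub-indices: CO→57, O₃→186, SO₂→120, PM2.5→176. Ranked high→low: 186, 176, 120, 57. Second-highest sub-index = 176.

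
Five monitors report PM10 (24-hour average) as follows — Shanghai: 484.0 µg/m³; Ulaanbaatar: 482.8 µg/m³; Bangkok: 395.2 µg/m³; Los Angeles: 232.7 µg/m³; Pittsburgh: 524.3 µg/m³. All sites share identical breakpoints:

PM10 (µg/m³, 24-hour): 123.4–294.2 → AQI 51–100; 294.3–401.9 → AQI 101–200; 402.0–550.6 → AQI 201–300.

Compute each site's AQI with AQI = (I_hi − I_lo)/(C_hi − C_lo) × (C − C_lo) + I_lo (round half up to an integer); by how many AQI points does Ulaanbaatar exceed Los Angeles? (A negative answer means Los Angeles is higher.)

Shanghai: 484.0 ∈ [402.0, 550.6] ↔ index [201, 300].
201 + (484.0−402.0)·(300−201)/(550.6−402.0) = 201 + 82.0·99/148.6 ≈ 255.63, so AQI = 256.
Ulaanbaatar: 482.8 ∈ [402.0, 550.6] ↔ index [201, 300].
201 + (482.8−402.0)·(300−201)/(550.6−402.0) = 201 + 80.8·99/148.6 ≈ 254.83, so AQI = 255.
Bangkok: 395.2 ∈ [294.3, 401.9] ↔ index [101, 200].
101 + (395.2−294.3)·(200−101)/(401.9−294.3) = 101 + 100.9·99/107.6 ≈ 193.84, so AQI = 194.
Los Angeles 232.7: bracket 123.4–294.2 → index 51–100; slope 49/170.8, offset 109.3.
AQI = 51 + 49/170.8·109.3 ≈ 82.36 ⇒ 82.
Pittsburgh: 524.3 ∈ [402.0, 550.6] ↔ index [201, 300].
201 + (524.3−402.0)·(300−201)/(550.6−402.0) = 201 + 122.3·99/148.6 ≈ 282.48, so AQI = 282.
AQIs: Shanghai=256, Ulaanbaatar=255, Bangkok=194, Los Angeles=82, Pittsburgh=282. Ulaanbaatar (255) − Los Angeles (82) = 173.

173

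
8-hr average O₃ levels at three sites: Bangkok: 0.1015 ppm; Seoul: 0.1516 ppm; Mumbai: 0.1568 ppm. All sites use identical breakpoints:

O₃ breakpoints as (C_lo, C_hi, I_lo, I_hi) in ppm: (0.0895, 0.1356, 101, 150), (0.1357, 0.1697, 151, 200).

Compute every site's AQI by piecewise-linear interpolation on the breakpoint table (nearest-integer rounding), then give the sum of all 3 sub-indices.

Bangkok 0.1015: bracket 0.0895–0.1356 → index 101–150; slope 49/0.0461, offset 0.0120.
AQI = 101 + 49/0.0461·0.0120 ≈ 113.75 ⇒ 114.
Seoul: 0.1516 lies in 0.1357–0.1697, so I_lo=151, I_hi=200, C_lo=0.1357, C_hi=0.1697.
(200−151)/(0.1697−0.1357) × (0.1516−0.1357) + 151 = 49/0.0340 × 0.0159 + 151 ≈ 173.91 → 174.
Mumbai: 0.1568 ∈ [0.1357, 0.1697] ↔ index [151, 200].
151 + (0.1568−0.1357)·(200−151)/(0.1697−0.1357) = 151 + 0.0211·49/0.0340 ≈ 181.41, so AQI = 181.
AQIs: Bangkok=114, Seoul=174, Mumbai=181. Sum = 114 + 174 + 181 = 469.

469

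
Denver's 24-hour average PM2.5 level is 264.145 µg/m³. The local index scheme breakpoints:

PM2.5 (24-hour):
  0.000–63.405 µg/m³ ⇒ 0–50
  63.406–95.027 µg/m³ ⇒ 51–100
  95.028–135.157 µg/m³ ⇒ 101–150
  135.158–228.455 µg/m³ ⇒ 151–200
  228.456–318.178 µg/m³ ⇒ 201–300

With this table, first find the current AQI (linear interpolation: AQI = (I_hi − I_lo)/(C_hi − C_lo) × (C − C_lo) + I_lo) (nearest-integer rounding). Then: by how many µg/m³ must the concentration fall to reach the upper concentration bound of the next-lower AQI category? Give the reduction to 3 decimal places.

PM2.5 264.145: bracket 228.456–318.178 → index 201–300; slope 99/89.722, offset 35.689.
AQI = 201 + 99/89.722·35.689 ≈ 240.38 ⇒ 240.
Current AQI 240 is in the Very Unhealthy range (201–300). The next-lower category tops out at AQI 200, whose upper concentration bound is 228.455 µg/m³.
Reduction needed = 264.145 − 228.455 = 35.690 µg/m³.

35.690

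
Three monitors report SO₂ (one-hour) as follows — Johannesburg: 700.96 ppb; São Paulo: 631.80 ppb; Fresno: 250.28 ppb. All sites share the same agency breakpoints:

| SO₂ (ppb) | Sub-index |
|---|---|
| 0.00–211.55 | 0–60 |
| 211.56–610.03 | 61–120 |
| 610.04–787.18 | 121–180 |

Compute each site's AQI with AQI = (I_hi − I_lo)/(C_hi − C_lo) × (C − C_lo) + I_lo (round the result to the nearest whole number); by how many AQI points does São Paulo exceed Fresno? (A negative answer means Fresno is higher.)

Johannesburg: row 610.04–787.18 (AQI 121–180). (180−121)·(700.96−610.04)/(787.18−610.04) + 121 = 59·90.92/177.14 + 121 ≈ 151.28 → 151.
São Paulo: row 610.04–787.18 (AQI 121–180). (180−121)·(631.80−610.04)/(787.18−610.04) + 121 = 59·21.76/177.14 + 121 ≈ 128.25 → 128.
Fresno: 250.28 ∈ [211.56, 610.03] ↔ index [61, 120].
61 + (250.28−211.56)·(120−61)/(610.03−211.56) = 61 + 38.72·59/398.47 ≈ 66.73, so AQI = 67.
AQIs: Johannesburg=151, São Paulo=128, Fresno=67. São Paulo (128) − Fresno (67) = 61.

61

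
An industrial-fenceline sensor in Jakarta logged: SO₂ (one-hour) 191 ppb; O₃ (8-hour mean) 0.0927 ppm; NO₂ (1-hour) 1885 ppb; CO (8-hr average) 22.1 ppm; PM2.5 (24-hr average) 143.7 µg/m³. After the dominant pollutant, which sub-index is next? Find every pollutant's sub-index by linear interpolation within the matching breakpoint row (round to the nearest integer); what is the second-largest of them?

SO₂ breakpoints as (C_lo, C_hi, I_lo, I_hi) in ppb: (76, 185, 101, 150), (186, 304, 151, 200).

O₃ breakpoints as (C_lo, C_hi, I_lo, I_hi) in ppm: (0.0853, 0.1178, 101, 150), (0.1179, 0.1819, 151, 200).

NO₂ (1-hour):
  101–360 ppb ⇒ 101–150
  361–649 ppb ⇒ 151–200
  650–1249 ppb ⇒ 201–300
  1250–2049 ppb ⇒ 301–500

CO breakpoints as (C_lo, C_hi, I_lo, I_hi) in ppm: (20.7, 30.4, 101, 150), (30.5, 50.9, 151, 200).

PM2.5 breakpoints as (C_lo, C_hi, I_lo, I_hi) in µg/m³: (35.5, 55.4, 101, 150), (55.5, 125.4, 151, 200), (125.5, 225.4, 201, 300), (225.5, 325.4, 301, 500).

219

SO₂ 191: bracket 186–304 → index 151–200; slope 49/118, offset 5.
AQI = 151 + 49/118·5 ≈ 153.08 ⇒ 153.
O₃: 0.0927 ∈ [0.0853, 0.1178] ↔ index [101, 150].
101 + (0.0927−0.0853)·(150−101)/(0.1178−0.0853) = 101 + 0.0074·49/0.0325 ≈ 112.16, so AQI = 112.
NO₂: 1885 ∈ [1250, 2049] ↔ index [301, 500].
301 + (1885−1250)·(500−301)/(2049−1250) = 301 + 635·199/799 ≈ 459.15, so AQI = 459.
CO: row 20.7–30.4 (AQI 101–150). (150−101)·(22.1−20.7)/(30.4−20.7) + 101 = 49·1.4/9.7 + 101 ≈ 108.07 → 108.
PM2.5: 143.7 ∈ [125.5, 225.4] ↔ index [201, 300].
201 + (143.7−125.5)·(300−201)/(225.4−125.5) = 201 + 18.2·99/99.9 ≈ 219.04, so AQI = 219.
Sub-indices: SO₂→153, O₃→112, NO₂→459, CO→108, PM2.5→219. Ranked high→low: 459, 219, 153, 112, 108. Second-highest sub-index = 219.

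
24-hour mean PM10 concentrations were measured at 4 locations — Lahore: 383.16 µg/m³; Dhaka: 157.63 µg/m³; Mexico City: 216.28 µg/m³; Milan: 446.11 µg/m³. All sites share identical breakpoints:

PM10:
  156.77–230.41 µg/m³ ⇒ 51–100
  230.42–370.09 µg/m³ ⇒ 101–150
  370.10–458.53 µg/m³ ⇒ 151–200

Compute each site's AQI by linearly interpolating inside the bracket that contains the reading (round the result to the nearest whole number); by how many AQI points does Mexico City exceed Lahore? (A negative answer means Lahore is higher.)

Lahore 383.16: bracket 370.10–458.53 → index 151–200; slope 49/88.43, offset 13.06.
AQI = 151 + 49/88.43·13.06 ≈ 158.24 ⇒ 158.
Dhaka: 157.63 lies in 156.77–230.41, so I_lo=51, I_hi=100, C_lo=156.77, C_hi=230.41.
(100−51)/(230.41−156.77) × (157.63−156.77) + 51 = 49/73.64 × 0.86 + 51 ≈ 51.57 → 52.
Mexico City: row 156.77–230.41 (AQI 51–100). (100−51)·(216.28−156.77)/(230.41−156.77) + 51 = 49·59.51/73.64 + 51 ≈ 90.60 → 91.
Milan: row 370.10–458.53 (AQI 151–200). (200−151)·(446.11−370.10)/(458.53−370.10) + 151 = 49·76.01/88.43 + 151 ≈ 193.12 → 193.
AQIs: Lahore=158, Dhaka=52, Mexico City=91, Milan=193. Mexico City (91) − Lahore (158) = -67.

-67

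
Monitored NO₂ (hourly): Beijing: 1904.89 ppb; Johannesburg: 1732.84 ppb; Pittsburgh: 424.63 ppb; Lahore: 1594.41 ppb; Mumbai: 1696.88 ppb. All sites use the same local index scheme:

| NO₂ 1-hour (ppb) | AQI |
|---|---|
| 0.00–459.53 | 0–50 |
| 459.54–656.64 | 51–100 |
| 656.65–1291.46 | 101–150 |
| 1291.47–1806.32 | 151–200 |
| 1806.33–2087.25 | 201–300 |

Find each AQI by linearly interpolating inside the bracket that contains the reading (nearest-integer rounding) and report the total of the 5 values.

Beijing: 1904.89 lies in 1806.33–2087.25, so I_lo=201, I_hi=300, C_lo=1806.33, C_hi=2087.25.
(300−201)/(2087.25−1806.33) × (1904.89−1806.33) + 201 = 99/280.92 × 98.56 + 201 ≈ 235.73 → 236.
Johannesburg: 1732.84 lies in 1291.47–1806.32, so I_lo=151, I_hi=200, C_lo=1291.47, C_hi=1806.32.
(200−151)/(1806.32−1291.47) × (1732.84−1291.47) + 151 = 49/514.85 × 441.37 + 151 ≈ 193.01 → 193.
Pittsburgh: 424.63 ∈ [0.00, 459.53] ↔ index [0, 50].
0 + (424.63−0.00)·(50−0)/(459.53−0.00) = 0 + 424.63·50/459.53 ≈ 46.20, so AQI = 46.
Lahore: row 1291.47–1806.32 (AQI 151–200). (200−151)·(1594.41−1291.47)/(1806.32−1291.47) + 151 = 49·302.94/514.85 + 151 ≈ 179.83 → 180.
Mumbai: 1696.88 lies in 1291.47–1806.32, so I_lo=151, I_hi=200, C_lo=1291.47, C_hi=1806.32.
(200−151)/(1806.32−1291.47) × (1696.88−1291.47) + 151 = 49/514.85 × 405.41 + 151 ≈ 189.58 → 190.
AQIs: Beijing=236, Johannesburg=193, Pittsburgh=46, Lahore=180, Mumbai=190. Sum = 236 + 193 + 46 + 180 + 190 = 845.

845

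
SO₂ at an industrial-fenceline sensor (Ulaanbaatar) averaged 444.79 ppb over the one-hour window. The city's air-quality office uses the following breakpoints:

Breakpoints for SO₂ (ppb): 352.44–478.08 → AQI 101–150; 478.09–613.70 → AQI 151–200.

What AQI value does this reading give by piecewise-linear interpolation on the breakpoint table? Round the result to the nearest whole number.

SO₂: 444.79 lies in 352.44–478.08, so I_lo=101, I_hi=150, C_lo=352.44, C_hi=478.08.
(150−101)/(478.08−352.44) × (444.79−352.44) + 101 = 49/125.64 × 92.35 + 101 ≈ 137.02 → 137.
AQI 137 falls in the Unhealthy for Sensitive Groups category.

137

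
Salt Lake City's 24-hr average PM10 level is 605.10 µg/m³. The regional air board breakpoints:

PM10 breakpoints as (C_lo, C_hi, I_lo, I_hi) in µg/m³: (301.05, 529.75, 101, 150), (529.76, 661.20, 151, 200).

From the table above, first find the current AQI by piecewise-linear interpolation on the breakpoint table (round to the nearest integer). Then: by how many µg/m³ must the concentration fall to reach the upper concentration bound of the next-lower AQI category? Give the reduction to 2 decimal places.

75.35

PM10: 605.10 lies in 529.76–661.20, so I_lo=151, I_hi=200, C_lo=529.76, C_hi=661.20.
(200−151)/(661.20−529.76) × (605.10−529.76) + 151 = 49/131.44 × 75.34 + 151 ≈ 179.09 → 179.
Current AQI 179 is in the Unhealthy range (151–200). The next-lower category tops out at AQI 150, whose upper concentration bound is 529.75 µg/m³.
Reduction needed = 605.10 − 529.75 = 75.35 µg/m³.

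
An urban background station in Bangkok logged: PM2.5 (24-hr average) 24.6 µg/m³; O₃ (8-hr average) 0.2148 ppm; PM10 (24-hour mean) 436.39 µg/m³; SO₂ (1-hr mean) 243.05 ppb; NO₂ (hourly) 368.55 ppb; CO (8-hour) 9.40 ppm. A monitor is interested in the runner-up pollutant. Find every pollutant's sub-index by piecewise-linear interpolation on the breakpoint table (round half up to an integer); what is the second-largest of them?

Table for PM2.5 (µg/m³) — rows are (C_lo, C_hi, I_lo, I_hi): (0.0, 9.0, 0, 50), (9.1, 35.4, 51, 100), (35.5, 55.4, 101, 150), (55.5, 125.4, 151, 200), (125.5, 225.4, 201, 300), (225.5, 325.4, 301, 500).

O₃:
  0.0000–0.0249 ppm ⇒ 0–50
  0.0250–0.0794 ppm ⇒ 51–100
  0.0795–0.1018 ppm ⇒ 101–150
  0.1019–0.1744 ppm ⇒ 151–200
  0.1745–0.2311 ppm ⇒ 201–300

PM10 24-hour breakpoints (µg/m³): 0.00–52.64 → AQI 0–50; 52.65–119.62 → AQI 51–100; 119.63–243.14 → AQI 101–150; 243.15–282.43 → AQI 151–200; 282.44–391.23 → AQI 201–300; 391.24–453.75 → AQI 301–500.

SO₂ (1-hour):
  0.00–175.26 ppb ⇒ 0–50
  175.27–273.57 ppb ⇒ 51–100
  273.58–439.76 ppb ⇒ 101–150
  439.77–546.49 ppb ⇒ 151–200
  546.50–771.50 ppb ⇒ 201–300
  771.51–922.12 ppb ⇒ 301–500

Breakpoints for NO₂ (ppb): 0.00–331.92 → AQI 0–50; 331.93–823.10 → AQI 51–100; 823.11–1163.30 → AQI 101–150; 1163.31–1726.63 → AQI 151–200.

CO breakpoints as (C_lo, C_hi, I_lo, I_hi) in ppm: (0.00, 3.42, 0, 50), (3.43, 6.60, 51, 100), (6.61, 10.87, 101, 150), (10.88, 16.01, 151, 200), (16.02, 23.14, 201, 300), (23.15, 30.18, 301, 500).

271

PM2.5: row 9.1–35.4 (AQI 51–100). (100−51)·(24.6−9.1)/(35.4−9.1) + 51 = 49·15.5/26.3 + 51 ≈ 79.88 → 80.
O₃: 0.2148 lies in 0.1745–0.2311, so I_lo=201, I_hi=300, C_lo=0.1745, C_hi=0.2311.
(300−201)/(0.2311−0.1745) × (0.2148−0.1745) + 201 = 99/0.0566 × 0.0403 + 201 ≈ 271.49 → 271.
PM10: 436.39 ∈ [391.24, 453.75] ↔ index [301, 500].
301 + (436.39−391.24)·(500−301)/(453.75−391.24) = 301 + 45.15·199/62.51 ≈ 444.73, so AQI = 445.
SO₂: row 175.27–273.57 (AQI 51–100). (100−51)·(243.05−175.27)/(273.57−175.27) + 51 = 49·67.78/98.30 + 51 ≈ 84.79 → 85.
NO₂: 368.55 ∈ [331.93, 823.10] ↔ index [51, 100].
51 + (368.55−331.93)·(100−51)/(823.10−331.93) = 51 + 36.62·49/491.17 ≈ 54.65, so AQI = 55.
CO: row 6.61–10.87 (AQI 101–150). (150−101)·(9.40−6.61)/(10.87−6.61) + 101 = 49·2.79/4.26 + 101 ≈ 133.09 → 133.
Sub-indices: PM2.5→80, O₃→271, PM10→445, SO₂→85, NO₂→55, CO→133. Ranked high→low: 445, 271, 133, 85, 80, 55. Second-highest sub-index = 271.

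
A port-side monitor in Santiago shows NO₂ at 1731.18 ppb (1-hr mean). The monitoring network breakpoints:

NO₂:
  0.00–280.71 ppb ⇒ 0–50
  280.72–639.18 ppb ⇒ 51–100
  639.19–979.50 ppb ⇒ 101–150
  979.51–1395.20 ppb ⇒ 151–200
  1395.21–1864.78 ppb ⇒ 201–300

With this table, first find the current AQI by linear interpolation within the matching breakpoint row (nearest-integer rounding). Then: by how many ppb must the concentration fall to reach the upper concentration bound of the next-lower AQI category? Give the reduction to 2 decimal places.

NO₂: 1731.18 lies in 1395.21–1864.78, so I_lo=201, I_hi=300, C_lo=1395.21, C_hi=1864.78.
(300−201)/(1864.78−1395.21) × (1731.18−1395.21) + 201 = 99/469.57 × 335.97 + 201 ≈ 271.83 → 272.
Current AQI 272 is in the Very Unhealthy range (201–300). The next-lower category tops out at AQI 200, whose upper concentration bound is 1395.20 ppb.
Reduction needed = 1731.18 − 1395.20 = 335.98 ppb.

335.98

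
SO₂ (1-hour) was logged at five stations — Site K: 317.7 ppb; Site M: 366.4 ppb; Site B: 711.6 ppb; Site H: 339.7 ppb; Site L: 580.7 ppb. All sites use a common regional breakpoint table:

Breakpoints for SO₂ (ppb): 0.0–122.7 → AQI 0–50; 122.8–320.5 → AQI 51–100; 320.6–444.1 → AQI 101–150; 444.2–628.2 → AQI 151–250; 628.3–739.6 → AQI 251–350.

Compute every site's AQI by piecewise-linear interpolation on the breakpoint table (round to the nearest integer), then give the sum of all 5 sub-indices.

Site K: 317.7 lies in 122.8–320.5, so I_lo=51, I_hi=100, C_lo=122.8, C_hi=320.5.
(100−51)/(320.5−122.8) × (317.7−122.8) + 51 = 49/197.7 × 194.9 + 51 ≈ 99.31 → 99.
Site M 366.4: bracket 320.6–444.1 → index 101–150; slope 49/123.5, offset 45.8.
AQI = 101 + 49/123.5·45.8 ≈ 119.17 ⇒ 119.
Site B: 711.6 lies in 628.3–739.6, so I_lo=251, I_hi=350, C_lo=628.3, C_hi=739.6.
(350−251)/(739.6−628.3) × (711.6−628.3) + 251 = 99/111.3 × 83.3 + 251 ≈ 325.09 → 325.
Site H: 339.7 ∈ [320.6, 444.1] ↔ index [101, 150].
101 + (339.7−320.6)·(150−101)/(444.1−320.6) = 101 + 19.1·49/123.5 ≈ 108.58, so AQI = 109.
Site L 580.7: bracket 444.2–628.2 → index 151–250; slope 99/184.0, offset 136.5.
AQI = 151 + 99/184.0·136.5 ≈ 224.44 ⇒ 224.
AQIs: Site K=99, Site M=119, Site B=325, Site H=109, Site L=224. Sum = 99 + 119 + 325 + 109 + 224 = 876.

876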